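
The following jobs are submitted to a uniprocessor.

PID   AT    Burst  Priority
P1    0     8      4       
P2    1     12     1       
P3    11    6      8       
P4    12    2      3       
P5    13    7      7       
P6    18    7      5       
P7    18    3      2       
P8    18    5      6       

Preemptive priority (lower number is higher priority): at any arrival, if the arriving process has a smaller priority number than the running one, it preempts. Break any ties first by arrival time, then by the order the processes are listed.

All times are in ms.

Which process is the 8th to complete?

P3

Schedule: | P1 0-1 | P2 1-13 | P4 13-15 | P1 15-18 | P7 18-21 | P1 21-25 | P6 25-32 | P8 32-37 | P5 37-44 | P3 44-50 |
Completion: P1=25  P2=13  P3=50  P4=15  P5=44  P6=32  P7=21  P8=37
Turnaround (C−A): P1=25  P2=12  P3=39  P4=3  P5=31  P6=14  P7=3  P8=19
Finish order: P2 → P4 → P7 → P1 → P6 → P8 → P5 → P3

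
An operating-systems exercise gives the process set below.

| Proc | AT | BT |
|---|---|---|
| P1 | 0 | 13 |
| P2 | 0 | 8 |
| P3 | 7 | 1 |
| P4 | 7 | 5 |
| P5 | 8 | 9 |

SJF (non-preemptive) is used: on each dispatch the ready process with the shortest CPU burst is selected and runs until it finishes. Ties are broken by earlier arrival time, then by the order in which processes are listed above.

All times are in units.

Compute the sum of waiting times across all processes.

Schedule: | P2 0-8 | P3 8-9 | P4 9-14 | P5 14-23 | P1 23-36 |
Completion: P1=36  P2=8  P3=9  P4=14  P5=23
Turnaround (C−A): P1=36  P2=8  P3=2  P4=7  P5=15
Waiting = turnaround − burst: P1=23, P2=0, P3=1, P4=2, P5=6
Total waiting = 23 + 0 + 1 + 2 + 6 = 32

32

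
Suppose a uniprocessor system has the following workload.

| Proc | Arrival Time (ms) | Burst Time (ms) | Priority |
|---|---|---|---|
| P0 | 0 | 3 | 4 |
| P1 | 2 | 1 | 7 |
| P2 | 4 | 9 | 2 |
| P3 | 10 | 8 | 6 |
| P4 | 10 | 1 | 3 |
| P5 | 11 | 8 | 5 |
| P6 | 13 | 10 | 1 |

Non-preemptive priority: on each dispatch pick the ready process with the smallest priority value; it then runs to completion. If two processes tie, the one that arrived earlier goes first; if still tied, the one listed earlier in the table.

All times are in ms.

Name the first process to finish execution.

Schedule: | P0 0-3 | P1 3-4 | P2 4-13 | P6 13-23 | P4 23-24 | P5 24-32 | P3 32-40 |
Completion: P0=3  P1=4  P2=13  P3=40  P4=24  P5=32  P6=23
Finish order: P0 → P1 → P2 → P6 → P4 → P5 → P3

P0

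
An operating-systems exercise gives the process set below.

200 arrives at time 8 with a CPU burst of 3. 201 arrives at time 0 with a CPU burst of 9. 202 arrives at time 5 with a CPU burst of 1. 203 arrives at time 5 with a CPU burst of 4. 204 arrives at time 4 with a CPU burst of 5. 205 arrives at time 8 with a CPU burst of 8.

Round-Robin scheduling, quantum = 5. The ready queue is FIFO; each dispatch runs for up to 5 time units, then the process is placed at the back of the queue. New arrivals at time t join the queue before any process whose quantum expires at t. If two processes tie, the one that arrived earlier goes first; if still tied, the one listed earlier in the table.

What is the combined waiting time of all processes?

Gantt: | 201 0-5 | 204 5-10 | 202 10-11 | 203 11-15 | 201 15-19 | 200 19-22 | 205 22-30 |
Completion: 200=22  201=19  202=11  203=15  204=10  205=30
Turnaround (C−A): 200=14  201=19  202=6  203=10  204=6  205=22
Waiting = turnaround − burst: 200=11, 201=10, 202=5, 203=6, 204=1, 205=14
Total waiting = 11 + 10 + 5 + 6 + 1 + 14 = 47

47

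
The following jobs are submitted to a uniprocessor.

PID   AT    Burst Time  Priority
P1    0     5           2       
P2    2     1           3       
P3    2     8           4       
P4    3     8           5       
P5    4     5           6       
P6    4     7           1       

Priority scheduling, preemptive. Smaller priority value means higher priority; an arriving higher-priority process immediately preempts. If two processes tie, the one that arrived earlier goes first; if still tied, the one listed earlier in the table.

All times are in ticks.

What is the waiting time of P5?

Gantt: | P1 0-4 | P6 4-11 | P1 11-12 | P2 12-13 | P3 13-21 | P4 21-29 | P5 29-34 |
Completion: P1=12  P2=13  P3=21  P4=29  P5=34  P6=11
Turnaround (C−A): P1=12  P2=11  P3=19  P4=26  P5=30  P6=7
Waiting(P5) = turnaround − burst = 30 − 5 = 25

25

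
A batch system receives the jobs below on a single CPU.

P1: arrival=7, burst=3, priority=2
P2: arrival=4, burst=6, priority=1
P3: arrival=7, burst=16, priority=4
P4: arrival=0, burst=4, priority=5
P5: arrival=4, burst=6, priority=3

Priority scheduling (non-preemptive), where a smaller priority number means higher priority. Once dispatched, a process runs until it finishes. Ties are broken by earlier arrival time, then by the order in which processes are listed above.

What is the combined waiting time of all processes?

24

Schedule: | P4 0-4 | P2 4-10 | P1 10-13 | P5 13-19 | P3 19-35 |
Completion: P1=13  P2=10  P3=35  P4=4  P5=19
Turnaround (C−A): P1=6  P2=6  P3=28  P4=4  P5=15
Waiting = turnaround − burst: P1=3, P2=0, P3=12, P4=0, P5=9
Total waiting = 3 + 0 + 12 + 0 + 9 = 24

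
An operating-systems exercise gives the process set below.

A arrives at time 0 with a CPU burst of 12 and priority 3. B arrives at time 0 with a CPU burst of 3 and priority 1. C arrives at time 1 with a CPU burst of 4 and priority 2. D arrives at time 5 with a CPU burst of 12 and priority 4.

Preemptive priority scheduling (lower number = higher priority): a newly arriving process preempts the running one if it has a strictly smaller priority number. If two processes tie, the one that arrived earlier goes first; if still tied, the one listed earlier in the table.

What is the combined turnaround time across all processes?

54

Gantt: | B 0-3 | C 3-7 | A 7-19 | D 19-31 |
Completion: A=19  B=3  C=7  D=31
Turnaround = completion − arrival: A=19, B=3, C=6, D=26
Total turnaround = 19 + 3 + 6 + 26 = 54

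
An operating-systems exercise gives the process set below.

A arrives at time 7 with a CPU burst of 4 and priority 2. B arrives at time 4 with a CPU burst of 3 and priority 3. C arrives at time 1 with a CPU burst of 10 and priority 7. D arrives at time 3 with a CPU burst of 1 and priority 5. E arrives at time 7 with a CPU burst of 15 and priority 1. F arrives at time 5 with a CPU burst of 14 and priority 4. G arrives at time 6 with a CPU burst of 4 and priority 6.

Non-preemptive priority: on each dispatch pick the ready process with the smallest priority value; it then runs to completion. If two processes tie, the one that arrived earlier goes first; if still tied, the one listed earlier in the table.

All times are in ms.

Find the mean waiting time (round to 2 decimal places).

Schedule: | idle 0-1 | C 1-11 | E 11-26 | A 26-30 | B 30-33 | F 33-47 | D 47-48 | G 48-52 |
Completion: A=30  B=33  C=11  D=48  E=26  F=47  G=52
Waiting times: A=19, B=26, C=0, D=44, E=4, F=28, G=42
Average waiting = (19+26+0+44+4+28+42) / 7 = 163/7 = 23.29

23.29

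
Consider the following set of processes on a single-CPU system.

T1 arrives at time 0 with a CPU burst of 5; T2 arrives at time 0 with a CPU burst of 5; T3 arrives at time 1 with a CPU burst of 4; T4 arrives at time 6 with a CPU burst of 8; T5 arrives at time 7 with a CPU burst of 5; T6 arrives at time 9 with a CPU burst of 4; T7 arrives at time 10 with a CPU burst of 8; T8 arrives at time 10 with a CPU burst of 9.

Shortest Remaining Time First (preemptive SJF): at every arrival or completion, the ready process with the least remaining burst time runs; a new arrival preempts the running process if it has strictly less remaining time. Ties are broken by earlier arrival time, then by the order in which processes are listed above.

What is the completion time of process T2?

18

Schedule: | T1 0-5 | T3 5-9 | T6 9-13 | T2 13-18 | T5 18-23 | T4 23-31 | T7 31-39 | T8 39-48 |
Completion: T1=5  T2=18  T3=9  T4=31  T5=23  T6=13  T7=39  T8=48
Turnaround (C−A): T1=5  T2=18  T3=8  T4=25  T5=16  T6=4  T7=29  T8=38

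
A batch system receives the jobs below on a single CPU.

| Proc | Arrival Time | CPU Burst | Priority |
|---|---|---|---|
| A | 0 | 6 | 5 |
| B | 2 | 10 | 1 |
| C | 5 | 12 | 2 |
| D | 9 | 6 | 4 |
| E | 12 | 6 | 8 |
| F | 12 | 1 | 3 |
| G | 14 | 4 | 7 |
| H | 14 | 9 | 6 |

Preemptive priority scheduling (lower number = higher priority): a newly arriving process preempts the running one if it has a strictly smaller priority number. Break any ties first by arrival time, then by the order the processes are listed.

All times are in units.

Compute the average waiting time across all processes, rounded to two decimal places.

Timeline: | A 0-2 | B 2-12 | C 12-24 | F 24-25 | D 25-31 | A 31-35 | H 35-44 | G 44-48 | E 48-54 |
Completion: A=35  B=12  C=24  D=31  E=54  F=25  G=48  H=44
Turnaround (C−A): A=35  B=10  C=19  D=22  E=42  F=13  G=34  H=30
Waiting times: A=29, B=0, C=7, D=16, E=36, F=12, G=30, H=21
Average waiting = (29+0+7+16+36+12+30+21) / 8 = 151/8 = 18.88

18.88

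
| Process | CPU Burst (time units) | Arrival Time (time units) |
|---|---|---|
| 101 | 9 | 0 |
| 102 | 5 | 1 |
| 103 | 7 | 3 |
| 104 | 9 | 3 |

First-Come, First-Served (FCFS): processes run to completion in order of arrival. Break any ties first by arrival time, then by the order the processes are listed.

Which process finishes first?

Timeline: | 101 0-9 | 102 9-14 | 103 14-21 | 104 21-30 |
Completion: 101=9  102=14  103=21  104=30
Turnaround (C−A): 101=9  102=13  103=18  104=27
Finish order: 101 → 102 → 103 → 104

101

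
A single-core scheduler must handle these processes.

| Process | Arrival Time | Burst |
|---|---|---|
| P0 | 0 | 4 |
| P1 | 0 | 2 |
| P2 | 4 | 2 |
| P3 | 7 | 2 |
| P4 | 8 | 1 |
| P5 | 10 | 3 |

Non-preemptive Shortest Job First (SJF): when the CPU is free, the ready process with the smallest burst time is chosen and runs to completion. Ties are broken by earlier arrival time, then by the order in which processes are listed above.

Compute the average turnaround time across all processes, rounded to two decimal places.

Schedule: | P1 0-2 | P0 2-6 | P2 6-8 | P4 8-9 | P3 9-11 | P5 11-14 |
Completion: P0=6  P1=2  P2=8  P3=11  P4=9  P5=14
Turnaround times: P0=6, P1=2, P2=4, P3=4, P4=1, P5=4
Average turnaround = (6+2+4+4+1+4) / 6 = 21/6 = 3.50

3.50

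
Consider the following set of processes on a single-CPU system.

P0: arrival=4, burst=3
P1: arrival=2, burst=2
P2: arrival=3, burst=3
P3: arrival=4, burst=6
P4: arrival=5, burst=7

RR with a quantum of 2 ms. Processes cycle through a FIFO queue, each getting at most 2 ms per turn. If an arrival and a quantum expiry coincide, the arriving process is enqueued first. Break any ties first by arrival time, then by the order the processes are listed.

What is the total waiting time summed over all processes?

Gantt: | idle 0-2 | P1 2-4 | P2 4-6 | P0 6-8 | P3 8-10 | P4 10-12 | P2 12-13 | P0 13-14 | P3 14-16 | P4 16-18 | P3 18-20 | P4 20-23 |
Completion: P0=14  P1=4  P2=13  P3=20  P4=23
Turnaround (C−A): P0=10  P1=2  P2=10  P3=16  P4=18
Waiting = turnaround − burst: P0=7, P1=0, P2=7, P3=10, P4=11
Total waiting = 7 + 0 + 7 + 10 + 11 = 35

35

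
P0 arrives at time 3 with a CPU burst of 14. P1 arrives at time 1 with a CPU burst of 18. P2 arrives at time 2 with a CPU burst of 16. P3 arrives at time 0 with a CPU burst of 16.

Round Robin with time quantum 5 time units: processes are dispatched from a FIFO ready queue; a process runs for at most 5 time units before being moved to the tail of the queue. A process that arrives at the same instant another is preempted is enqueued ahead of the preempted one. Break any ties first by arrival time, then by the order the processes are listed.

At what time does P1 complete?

Schedule: | P3 0-5 | P1 5-10 | P2 10-15 | P0 15-20 | P3 20-25 | P1 25-30 | P2 30-35 | P0 35-40 | P3 40-45 | P1 45-50 | P2 50-55 | P0 55-59 | P3 59-60 | P1 60-63 | P2 63-64 |
Completion: P0=59  P1=63  P2=64  P3=60

63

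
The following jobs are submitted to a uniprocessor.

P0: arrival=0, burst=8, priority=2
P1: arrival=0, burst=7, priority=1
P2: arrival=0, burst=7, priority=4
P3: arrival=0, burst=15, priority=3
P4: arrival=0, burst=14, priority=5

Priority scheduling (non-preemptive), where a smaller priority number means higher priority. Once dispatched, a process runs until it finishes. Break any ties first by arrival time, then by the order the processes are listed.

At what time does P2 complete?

37

Schedule: | P1 0-7 | P0 7-15 | P3 15-30 | P2 30-37 | P4 37-51 |
Completion: P0=15  P1=7  P2=37  P3=30  P4=51
Turnaround (C−A): P0=15  P1=7  P2=37  P3=30  P4=51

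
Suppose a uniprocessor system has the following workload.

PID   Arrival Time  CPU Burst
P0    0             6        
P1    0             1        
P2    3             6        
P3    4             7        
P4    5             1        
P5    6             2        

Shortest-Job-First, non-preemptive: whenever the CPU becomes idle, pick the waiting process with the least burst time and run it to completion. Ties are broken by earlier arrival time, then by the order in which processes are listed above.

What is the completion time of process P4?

8

Schedule: | P1 0-1 | P0 1-7 | P4 7-8 | P5 8-10 | P2 10-16 | P3 16-23 |
Completion: P0=7  P1=1  P2=16  P3=23  P4=8  P5=10
Turnaround (C−A): P0=7  P1=1  P2=13  P3=19  P4=3  P5=4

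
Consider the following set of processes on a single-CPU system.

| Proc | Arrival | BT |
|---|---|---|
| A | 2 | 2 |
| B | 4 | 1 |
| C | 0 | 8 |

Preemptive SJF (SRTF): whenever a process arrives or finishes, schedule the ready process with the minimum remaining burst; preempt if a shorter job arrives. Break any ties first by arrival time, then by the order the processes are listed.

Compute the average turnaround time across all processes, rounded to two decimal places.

4.67

Timeline: | C 0-2 | A 2-4 | B 4-5 | C 5-11 |
Completion: A=4  B=5  C=11
Turnaround (C−A): A=2  B=1  C=11
Turnaround times: A=2, B=1, C=11
Average turnaround = (2+1+11) / 3 = 14/3 = 4.67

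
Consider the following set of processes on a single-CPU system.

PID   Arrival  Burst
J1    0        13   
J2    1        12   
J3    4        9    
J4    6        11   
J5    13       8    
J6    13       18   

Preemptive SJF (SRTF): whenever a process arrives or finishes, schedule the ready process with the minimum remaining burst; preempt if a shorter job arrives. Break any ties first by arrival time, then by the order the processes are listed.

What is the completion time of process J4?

41

Schedule: | J1 0-13 | J5 13-21 | J3 21-30 | J4 30-41 | J2 41-53 | J6 53-71 |
Completion: J1=13  J2=53  J3=30  J4=41  J5=21  J6=71
Turnaround (C−A): J1=13  J2=52  J3=26  J4=35  J5=8  J6=58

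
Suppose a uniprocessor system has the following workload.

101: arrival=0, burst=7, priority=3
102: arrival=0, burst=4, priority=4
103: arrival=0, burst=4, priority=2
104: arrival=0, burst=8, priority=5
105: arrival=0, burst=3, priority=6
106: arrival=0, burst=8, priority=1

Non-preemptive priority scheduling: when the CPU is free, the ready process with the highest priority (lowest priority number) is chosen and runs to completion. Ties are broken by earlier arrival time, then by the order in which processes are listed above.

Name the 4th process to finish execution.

Gantt: | 106 0-8 | 103 8-12 | 101 12-19 | 102 19-23 | 104 23-31 | 105 31-34 |
Completion: 101=19  102=23  103=12  104=31  105=34  106=8
Turnaround (C−A): 101=19  102=23  103=12  104=31  105=34  106=8
Finish order: 106 → 103 → 101 → 102 → 104 → 105

102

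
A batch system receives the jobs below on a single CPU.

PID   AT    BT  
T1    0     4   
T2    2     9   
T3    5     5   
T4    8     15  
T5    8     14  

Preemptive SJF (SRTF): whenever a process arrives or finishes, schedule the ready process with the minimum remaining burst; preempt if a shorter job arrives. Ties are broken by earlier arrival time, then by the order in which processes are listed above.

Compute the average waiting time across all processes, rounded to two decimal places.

8.20

Timeline: | T1 0-4 | T2 4-5 | T3 5-10 | T2 10-18 | T5 18-32 | T4 32-47 |
Completion: T1=4  T2=18  T3=10  T4=47  T5=32
Waiting times: T1=0, T2=7, T3=0, T4=24, T5=10
Average waiting = (0+7+0+24+10) / 5 = 41/5 = 8.20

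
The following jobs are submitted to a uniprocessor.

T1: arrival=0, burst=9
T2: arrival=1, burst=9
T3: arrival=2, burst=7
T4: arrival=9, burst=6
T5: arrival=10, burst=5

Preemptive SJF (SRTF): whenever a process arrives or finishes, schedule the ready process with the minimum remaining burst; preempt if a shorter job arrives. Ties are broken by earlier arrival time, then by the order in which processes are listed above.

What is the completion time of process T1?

9

Gantt: | T1 0-9 | T4 9-15 | T5 15-20 | T3 20-27 | T2 27-36 |
Completion: T1=9  T2=36  T3=27  T4=15  T5=20
Turnaround (C−A): T1=9  T2=35  T3=25  T4=6  T5=10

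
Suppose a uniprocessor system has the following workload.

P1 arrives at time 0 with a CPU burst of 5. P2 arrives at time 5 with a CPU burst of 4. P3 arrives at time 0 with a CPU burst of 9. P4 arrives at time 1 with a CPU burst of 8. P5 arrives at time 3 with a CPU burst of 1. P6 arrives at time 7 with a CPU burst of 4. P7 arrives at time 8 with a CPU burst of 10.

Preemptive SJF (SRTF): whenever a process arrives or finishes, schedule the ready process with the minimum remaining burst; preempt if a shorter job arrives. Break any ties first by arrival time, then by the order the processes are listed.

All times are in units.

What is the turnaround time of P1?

Timeline: | P1 0-3 | P5 3-4 | P1 4-6 | P2 6-10 | P6 10-14 | P4 14-22 | P3 22-31 | P7 31-41 |
Completion: P1=6  P2=10  P3=31  P4=22  P5=4  P6=14  P7=41
Turnaround (C−A): P1=6  P2=5  P3=31  P4=21  P5=1  P6=7  P7=33
Turnaround(P1) = completion − arrival = 6 − 0 = 6

6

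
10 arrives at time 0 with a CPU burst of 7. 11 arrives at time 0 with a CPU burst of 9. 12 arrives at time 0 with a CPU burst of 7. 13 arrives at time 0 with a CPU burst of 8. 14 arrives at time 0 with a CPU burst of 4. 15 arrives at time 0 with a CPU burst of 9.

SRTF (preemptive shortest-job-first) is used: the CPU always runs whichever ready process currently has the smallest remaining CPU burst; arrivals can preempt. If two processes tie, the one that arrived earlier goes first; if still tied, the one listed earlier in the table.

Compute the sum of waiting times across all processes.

Timeline: | 14 0-4 | 10 4-11 | 12 11-18 | 13 18-26 | 11 26-35 | 15 35-44 |
Completion: 10=11  11=35  12=18  13=26  14=4  15=44
Turnaround (C−A): 10=11  11=35  12=18  13=26  14=4  15=44
Waiting = turnaround − burst: 10=4, 11=26, 12=11, 13=18, 14=0, 15=35
Total waiting = 4 + 26 + 11 + 18 + 0 + 35 = 94

94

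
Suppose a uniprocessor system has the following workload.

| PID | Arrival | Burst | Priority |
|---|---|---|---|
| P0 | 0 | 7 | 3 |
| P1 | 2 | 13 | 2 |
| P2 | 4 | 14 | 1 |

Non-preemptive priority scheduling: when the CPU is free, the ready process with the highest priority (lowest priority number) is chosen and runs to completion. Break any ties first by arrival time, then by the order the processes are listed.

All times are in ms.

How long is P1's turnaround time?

Timeline: | P0 0-7 | P2 7-21 | P1 21-34 |
Completion: P0=7  P1=34  P2=21
Turnaround(P1) = completion − arrival = 34 − 2 = 32

32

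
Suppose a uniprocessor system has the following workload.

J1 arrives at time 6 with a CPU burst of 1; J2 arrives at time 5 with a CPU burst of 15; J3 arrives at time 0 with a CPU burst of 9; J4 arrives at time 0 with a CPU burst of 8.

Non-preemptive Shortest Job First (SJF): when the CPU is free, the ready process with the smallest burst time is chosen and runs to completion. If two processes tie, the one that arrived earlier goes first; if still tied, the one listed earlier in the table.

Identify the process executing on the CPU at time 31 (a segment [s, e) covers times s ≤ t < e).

J2

Timeline: | J4 0-8 | J1 8-9 | J3 9-18 | J2 18-33 |
Completion: J1=9  J2=33  J3=18  J4=8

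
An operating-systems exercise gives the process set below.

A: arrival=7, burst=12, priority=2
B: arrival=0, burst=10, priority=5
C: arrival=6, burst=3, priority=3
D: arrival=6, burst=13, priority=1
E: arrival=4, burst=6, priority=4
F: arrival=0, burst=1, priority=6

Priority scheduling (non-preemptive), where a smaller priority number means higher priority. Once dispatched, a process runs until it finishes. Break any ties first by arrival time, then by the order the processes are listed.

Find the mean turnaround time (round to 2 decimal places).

Gantt: | B 0-10 | D 10-23 | A 23-35 | C 35-38 | E 38-44 | F 44-45 |
Completion: A=35  B=10  C=38  D=23  E=44  F=45
Turnaround times: A=28, B=10, C=32, D=17, E=40, F=45
Average turnaround = (28+10+32+17+40+45) / 6 = 172/6 = 28.67

28.67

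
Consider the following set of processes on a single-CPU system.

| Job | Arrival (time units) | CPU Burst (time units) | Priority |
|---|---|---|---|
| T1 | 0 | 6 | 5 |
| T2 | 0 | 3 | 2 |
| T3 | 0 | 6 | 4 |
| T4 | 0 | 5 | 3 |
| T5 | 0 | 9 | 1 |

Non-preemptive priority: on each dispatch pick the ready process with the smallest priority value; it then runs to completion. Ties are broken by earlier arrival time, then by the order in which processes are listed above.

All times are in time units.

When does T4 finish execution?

17

Gantt: | T5 0-9 | T2 9-12 | T4 12-17 | T3 17-23 | T1 23-29 |
Completion: T1=29  T2=12  T3=23  T4=17  T5=9
Turnaround (C−A): T1=29  T2=12  T3=23  T4=17  T5=9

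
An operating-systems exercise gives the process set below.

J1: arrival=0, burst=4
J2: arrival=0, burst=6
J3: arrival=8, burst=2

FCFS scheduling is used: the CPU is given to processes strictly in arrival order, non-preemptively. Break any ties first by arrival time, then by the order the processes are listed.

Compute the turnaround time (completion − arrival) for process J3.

4

Schedule: | J1 0-4 | J2 4-10 | J3 10-12 |
Completion: J1=4  J2=10  J3=12
Turnaround (C−A): J1=4  J2=10  J3=4
Turnaround(J3) = completion − arrival = 12 − 8 = 4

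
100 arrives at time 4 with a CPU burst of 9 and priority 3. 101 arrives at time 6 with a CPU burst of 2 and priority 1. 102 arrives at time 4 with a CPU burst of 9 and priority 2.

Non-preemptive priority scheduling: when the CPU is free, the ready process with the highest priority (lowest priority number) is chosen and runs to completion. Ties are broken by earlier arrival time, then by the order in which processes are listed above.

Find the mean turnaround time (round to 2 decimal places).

Timeline: | idle 0-4 | 102 4-13 | 101 13-15 | 100 15-24 |
Completion: 100=24  101=15  102=13
Turnaround (C−A): 100=20  101=9  102=9
Turnaround times: 100=20, 101=9, 102=9
Average turnaround = (20+9+9) / 3 = 38/3 = 12.67

12.67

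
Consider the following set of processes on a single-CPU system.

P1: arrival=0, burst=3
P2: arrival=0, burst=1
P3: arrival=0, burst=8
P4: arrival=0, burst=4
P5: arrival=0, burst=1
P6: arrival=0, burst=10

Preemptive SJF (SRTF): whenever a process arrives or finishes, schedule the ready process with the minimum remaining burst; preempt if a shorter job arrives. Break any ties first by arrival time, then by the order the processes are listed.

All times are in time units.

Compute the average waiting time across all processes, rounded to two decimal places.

Schedule: | P2 0-1 | P5 1-2 | P1 2-5 | P4 5-9 | P3 9-17 | P6 17-27 |
Completion: P1=5  P2=1  P3=17  P4=9  P5=2  P6=27
Waiting times: P1=2, P2=0, P3=9, P4=5, P5=1, P6=17
Average waiting = (2+0+9+5+1+17) / 6 = 34/6 = 5.67

5.67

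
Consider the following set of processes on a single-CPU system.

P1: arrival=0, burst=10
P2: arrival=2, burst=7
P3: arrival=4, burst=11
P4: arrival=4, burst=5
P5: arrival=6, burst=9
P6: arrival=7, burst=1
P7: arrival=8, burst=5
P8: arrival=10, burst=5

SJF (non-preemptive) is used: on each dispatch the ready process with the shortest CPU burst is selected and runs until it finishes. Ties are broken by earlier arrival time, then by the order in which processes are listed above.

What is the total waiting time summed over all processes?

Gantt: | P1 0-10 | P6 10-11 | P4 11-16 | P7 16-21 | P8 21-26 | P2 26-33 | P5 33-42 | P3 42-53 |
Completion: P1=10  P2=33  P3=53  P4=16  P5=42  P6=11  P7=21  P8=26
Waiting = turnaround − burst: P1=0, P2=24, P3=38, P4=7, P5=27, P6=3, P7=8, P8=11
Total waiting = 0 + 24 + 38 + 7 + 27 + 3 + 8 + 11 = 118

118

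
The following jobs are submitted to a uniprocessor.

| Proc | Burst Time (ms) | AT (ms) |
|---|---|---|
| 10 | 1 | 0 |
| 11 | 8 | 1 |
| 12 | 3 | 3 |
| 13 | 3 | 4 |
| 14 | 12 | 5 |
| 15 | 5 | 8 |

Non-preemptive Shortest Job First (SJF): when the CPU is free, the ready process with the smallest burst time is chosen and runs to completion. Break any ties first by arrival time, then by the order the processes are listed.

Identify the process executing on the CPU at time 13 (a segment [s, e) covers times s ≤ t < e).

Timeline: | 10 0-1 | 11 1-9 | 12 9-12 | 13 12-15 | 15 15-20 | 14 20-32 |
Completion: 10=1  11=9  12=12  13=15  14=32  15=20
Turnaround (C−A): 10=1  11=8  12=9  13=11  14=27  15=12

13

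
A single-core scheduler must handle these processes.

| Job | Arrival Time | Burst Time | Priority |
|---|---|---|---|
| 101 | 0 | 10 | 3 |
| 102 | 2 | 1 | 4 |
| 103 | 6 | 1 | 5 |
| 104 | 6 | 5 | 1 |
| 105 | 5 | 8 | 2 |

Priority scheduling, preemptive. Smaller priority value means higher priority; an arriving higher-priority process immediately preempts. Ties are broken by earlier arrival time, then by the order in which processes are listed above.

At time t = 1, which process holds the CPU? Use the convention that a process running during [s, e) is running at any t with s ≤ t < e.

101

Gantt: | 101 0-5 | 105 5-6 | 104 6-11 | 105 11-18 | 101 18-23 | 102 23-24 | 103 24-25 |
Completion: 101=23  102=24  103=25  104=11  105=18
Turnaround (C−A): 101=23  102=22  103=19  104=5  105=13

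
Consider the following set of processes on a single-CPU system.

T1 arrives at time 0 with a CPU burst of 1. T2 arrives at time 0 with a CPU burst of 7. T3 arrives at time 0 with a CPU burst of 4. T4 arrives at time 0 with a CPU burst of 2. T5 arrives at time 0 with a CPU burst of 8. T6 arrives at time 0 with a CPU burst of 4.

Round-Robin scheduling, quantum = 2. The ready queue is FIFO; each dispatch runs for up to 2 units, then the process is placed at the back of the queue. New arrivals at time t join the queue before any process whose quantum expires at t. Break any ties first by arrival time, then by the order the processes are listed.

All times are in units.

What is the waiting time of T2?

17

Schedule: | T1 0-1 | T2 1-3 | T3 3-5 | T4 5-7 | T5 7-9 | T6 9-11 | T2 11-13 | T3 13-15 | T5 15-17 | T6 17-19 | T2 19-21 | T5 21-23 | T2 23-24 | T5 24-26 |
Completion: T1=1  T2=24  T3=15  T4=7  T5=26  T6=19
Turnaround (C−A): T1=1  T2=24  T3=15  T4=7  T5=26  T6=19
Waiting(T2) = turnaround − burst = 24 − 7 = 17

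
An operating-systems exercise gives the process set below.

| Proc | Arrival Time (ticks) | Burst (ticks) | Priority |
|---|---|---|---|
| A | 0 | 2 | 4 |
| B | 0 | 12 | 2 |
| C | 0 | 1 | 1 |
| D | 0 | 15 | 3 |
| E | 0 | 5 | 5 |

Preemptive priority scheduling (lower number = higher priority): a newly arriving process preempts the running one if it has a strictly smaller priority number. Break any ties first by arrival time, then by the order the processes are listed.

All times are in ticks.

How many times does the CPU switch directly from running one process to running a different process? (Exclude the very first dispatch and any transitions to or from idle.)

4

Gantt: | C 0-1 | B 1-13 | D 13-28 | A 28-30 | E 30-35 |
Completion: A=30  B=13  C=1  D=28  E=35
Turnaround (C−A): A=30  B=13  C=1  D=28  E=35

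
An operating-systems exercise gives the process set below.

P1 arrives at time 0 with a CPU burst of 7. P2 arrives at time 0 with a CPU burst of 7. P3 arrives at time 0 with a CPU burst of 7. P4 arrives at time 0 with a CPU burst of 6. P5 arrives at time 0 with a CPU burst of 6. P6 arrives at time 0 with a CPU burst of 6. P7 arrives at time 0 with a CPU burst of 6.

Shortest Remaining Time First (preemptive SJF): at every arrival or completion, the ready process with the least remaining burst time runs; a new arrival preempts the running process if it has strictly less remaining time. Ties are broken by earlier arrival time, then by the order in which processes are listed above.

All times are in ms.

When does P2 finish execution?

38

Timeline: | P4 0-6 | P5 6-12 | P6 12-18 | P7 18-24 | P1 24-31 | P2 31-38 | P3 38-45 |
Completion: P1=31  P2=38  P3=45  P4=6  P5=12  P6=18  P7=24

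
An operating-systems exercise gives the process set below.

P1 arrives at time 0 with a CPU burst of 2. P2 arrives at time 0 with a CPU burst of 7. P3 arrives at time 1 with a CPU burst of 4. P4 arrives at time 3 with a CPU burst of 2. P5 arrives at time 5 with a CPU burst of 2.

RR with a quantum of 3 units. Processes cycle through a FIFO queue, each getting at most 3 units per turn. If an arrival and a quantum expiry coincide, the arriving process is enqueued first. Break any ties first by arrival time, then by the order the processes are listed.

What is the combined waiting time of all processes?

Timeline: | P1 0-2 | P2 2-5 | P3 5-8 | P4 8-10 | P5 10-12 | P2 12-15 | P3 15-16 | P2 16-17 |
Completion: P1=2  P2=17  P3=16  P4=10  P5=12
Waiting = turnaround − burst: P1=0, P2=10, P3=11, P4=5, P5=5
Total waiting = 0 + 10 + 11 + 5 + 5 = 31

31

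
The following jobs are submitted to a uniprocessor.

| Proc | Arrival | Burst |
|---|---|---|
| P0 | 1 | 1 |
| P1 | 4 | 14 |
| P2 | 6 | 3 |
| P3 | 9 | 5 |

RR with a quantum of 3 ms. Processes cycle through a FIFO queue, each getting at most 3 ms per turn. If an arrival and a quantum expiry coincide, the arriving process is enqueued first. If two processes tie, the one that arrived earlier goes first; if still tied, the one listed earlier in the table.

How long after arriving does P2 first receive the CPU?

1

Gantt: | idle 0-1 | P0 1-2 | idle 2-4 | P1 4-7 | P2 7-10 | P1 10-13 | P3 13-16 | P1 16-19 | P3 19-21 | P1 21-26 |
Completion: P0=2  P1=26  P2=10  P3=21
Response(P2) = first start − arrival = 7 − 6 = 1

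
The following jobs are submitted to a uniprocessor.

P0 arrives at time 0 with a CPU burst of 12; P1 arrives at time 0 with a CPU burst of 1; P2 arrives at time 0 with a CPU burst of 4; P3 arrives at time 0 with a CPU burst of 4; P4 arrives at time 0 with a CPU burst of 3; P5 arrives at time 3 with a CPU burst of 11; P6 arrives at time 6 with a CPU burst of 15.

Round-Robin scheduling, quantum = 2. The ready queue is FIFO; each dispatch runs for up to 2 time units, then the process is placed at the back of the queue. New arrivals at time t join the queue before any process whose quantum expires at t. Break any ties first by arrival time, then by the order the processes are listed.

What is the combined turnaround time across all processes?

Schedule: | P0 0-2 | P1 2-3 | P2 3-5 | P3 5-7 | P4 7-9 | P0 9-11 | P5 11-13 | P2 13-15 | P6 15-17 | P3 17-19 | P4 19-20 | P0 20-22 | P5 22-24 | P6 24-26 | P0 26-28 | P5 28-30 | P6 30-32 | P0 32-34 | P5 34-36 | P6 36-38 | P0 38-40 | P5 40-42 | P6 42-44 | P5 44-45 | P6 45-50 |
Completion: P0=40  P1=3  P2=15  P3=19  P4=20  P5=45  P6=50
Turnaround (C−A): P0=40  P1=3  P2=15  P3=19  P4=20  P5=42  P6=44
Turnaround = completion − arrival: P0=40, P1=3, P2=15, P3=19, P4=20, P5=42, P6=44
Total turnaround = 40 + 3 + 15 + 19 + 20 + 42 + 44 = 183

183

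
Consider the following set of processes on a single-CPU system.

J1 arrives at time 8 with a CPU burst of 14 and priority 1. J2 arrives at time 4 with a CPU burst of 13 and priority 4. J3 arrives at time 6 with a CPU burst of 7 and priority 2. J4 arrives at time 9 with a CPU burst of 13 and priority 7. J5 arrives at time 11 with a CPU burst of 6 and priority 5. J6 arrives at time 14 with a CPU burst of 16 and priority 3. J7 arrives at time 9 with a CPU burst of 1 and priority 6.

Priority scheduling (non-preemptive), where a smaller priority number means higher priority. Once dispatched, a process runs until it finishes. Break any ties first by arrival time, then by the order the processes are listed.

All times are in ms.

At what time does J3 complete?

38

Gantt: | idle 0-4 | J2 4-17 | J1 17-31 | J3 31-38 | J6 38-54 | J5 54-60 | J7 60-61 | J4 61-74 |
Completion: J1=31  J2=17  J3=38  J4=74  J5=60  J6=54  J7=61
Turnaround (C−A): J1=23  J2=13  J3=32  J4=65  J5=49  J6=40  J7=52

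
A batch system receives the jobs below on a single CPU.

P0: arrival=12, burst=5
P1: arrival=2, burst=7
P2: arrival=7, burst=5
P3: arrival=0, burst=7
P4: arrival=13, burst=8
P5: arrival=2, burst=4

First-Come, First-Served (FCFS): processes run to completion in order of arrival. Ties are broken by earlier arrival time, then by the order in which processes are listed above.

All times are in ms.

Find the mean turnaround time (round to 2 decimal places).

Schedule: | P3 0-7 | P1 7-14 | P5 14-18 | P2 18-23 | P0 23-28 | P4 28-36 |
Completion: P0=28  P1=14  P2=23  P3=7  P4=36  P5=18
Turnaround (C−A): P0=16  P1=12  P2=16  P3=7  P4=23  P5=16
Turnaround times: P0=16, P1=12, P2=16, P3=7, P4=23, P5=16
Average turnaround = (16+12+16+7+23+16) / 6 = 90/6 = 15.00

15.00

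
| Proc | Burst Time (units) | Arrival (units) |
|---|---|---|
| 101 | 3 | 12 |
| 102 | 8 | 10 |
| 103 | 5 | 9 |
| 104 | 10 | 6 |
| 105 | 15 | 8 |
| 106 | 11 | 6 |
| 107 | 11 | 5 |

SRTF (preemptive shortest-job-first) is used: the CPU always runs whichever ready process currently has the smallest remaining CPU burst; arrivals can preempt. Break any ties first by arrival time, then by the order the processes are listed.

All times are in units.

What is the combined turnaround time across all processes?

Gantt: | idle 0-5 | 107 5-9 | 103 9-14 | 101 14-17 | 107 17-24 | 102 24-32 | 104 32-42 | 106 42-53 | 105 53-68 |
Completion: 101=17  102=32  103=14  104=42  105=68  106=53  107=24
Turnaround = completion − arrival: 101=5, 102=22, 103=5, 104=36, 105=60, 106=47, 107=19
Total turnaround = 5 + 22 + 5 + 36 + 60 + 47 + 19 = 194

194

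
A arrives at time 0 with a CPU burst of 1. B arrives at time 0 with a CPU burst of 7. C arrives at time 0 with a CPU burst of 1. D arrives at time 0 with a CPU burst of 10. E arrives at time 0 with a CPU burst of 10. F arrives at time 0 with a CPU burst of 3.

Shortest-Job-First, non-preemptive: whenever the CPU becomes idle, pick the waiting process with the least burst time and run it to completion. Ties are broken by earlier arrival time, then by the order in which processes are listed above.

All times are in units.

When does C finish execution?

Gantt: | A 0-1 | C 1-2 | F 2-5 | B 5-12 | D 12-22 | E 22-32 |
Completion: A=1  B=12  C=2  D=22  E=32  F=5
Turnaround (C−A): A=1  B=12  C=2  D=22  E=32  F=5

2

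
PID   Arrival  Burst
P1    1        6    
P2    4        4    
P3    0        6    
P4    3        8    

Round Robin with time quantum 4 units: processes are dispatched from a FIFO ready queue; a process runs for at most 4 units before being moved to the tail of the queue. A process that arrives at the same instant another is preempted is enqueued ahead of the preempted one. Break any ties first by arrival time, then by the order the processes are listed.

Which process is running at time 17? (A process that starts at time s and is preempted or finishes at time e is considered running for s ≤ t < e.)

P3

Timeline: | P3 0-4 | P1 4-8 | P4 8-12 | P2 12-16 | P3 16-18 | P1 18-20 | P4 20-24 |
Completion: P1=20  P2=16  P3=18  P4=24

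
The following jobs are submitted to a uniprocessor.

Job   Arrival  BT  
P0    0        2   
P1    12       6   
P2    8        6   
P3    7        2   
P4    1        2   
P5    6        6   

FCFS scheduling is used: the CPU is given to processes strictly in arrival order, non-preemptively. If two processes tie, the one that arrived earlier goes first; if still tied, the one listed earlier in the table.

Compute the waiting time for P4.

1

Gantt: | P0 0-2 | P4 2-4 | idle 4-6 | P5 6-12 | P3 12-14 | P2 14-20 | P1 20-26 |
Completion: P0=2  P1=26  P2=20  P3=14  P4=4  P5=12
Turnaround (C−A): P0=2  P1=14  P2=12  P3=7  P4=3  P5=6
Waiting(P4) = turnaround − burst = 3 − 2 = 1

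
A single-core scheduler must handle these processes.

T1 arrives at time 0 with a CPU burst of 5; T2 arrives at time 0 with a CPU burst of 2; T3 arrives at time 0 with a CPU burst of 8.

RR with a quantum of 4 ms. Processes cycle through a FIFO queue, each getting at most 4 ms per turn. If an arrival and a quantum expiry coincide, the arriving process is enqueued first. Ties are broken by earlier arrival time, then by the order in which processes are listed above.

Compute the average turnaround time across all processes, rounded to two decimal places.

Schedule: | T1 0-4 | T2 4-6 | T3 6-10 | T1 10-11 | T3 11-15 |
Completion: T1=11  T2=6  T3=15
Turnaround times: T1=11, T2=6, T3=15
Average turnaround = (11+6+15) / 3 = 32/3 = 10.67

10.67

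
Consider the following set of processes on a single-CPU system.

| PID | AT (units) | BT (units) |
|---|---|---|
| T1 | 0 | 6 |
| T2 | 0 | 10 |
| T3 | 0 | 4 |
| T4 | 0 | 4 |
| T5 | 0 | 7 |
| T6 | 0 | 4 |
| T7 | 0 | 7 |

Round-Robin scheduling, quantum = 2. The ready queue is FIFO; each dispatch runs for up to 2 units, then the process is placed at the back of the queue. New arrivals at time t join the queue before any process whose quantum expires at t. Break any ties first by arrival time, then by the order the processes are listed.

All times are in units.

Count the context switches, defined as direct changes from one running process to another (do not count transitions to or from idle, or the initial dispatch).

21

Gantt: | T1 0-2 | T2 2-4 | T3 4-6 | T4 6-8 | T5 8-10 | T6 10-12 | T7 12-14 | T1 14-16 | T2 16-18 | T3 18-20 | T4 20-22 | T5 22-24 | T6 24-26 | T7 26-28 | T1 28-30 | T2 30-32 | T5 32-34 | T7 34-36 | T2 36-38 | T5 38-39 | T7 39-40 | T2 40-42 |
Completion: T1=30  T2=42  T3=20  T4=22  T5=39  T6=26  T7=40
Turnaround (C−A): T1=30  T2=42  T3=20  T4=22  T5=39  T6=26  T7=40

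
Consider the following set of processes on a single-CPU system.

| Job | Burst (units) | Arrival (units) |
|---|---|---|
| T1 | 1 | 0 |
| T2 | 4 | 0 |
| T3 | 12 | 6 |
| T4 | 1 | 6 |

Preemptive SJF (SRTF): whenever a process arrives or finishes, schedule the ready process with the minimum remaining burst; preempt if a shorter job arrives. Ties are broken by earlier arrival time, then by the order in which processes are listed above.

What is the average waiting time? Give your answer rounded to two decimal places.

0.50

Schedule: | T1 0-1 | T2 1-5 | idle 5-6 | T4 6-7 | T3 7-19 |
Completion: T1=1  T2=5  T3=19  T4=7
Waiting times: T1=0, T2=1, T3=1, T4=0
Average waiting = (0+1+1+0) / 4 = 2/4 = 0.50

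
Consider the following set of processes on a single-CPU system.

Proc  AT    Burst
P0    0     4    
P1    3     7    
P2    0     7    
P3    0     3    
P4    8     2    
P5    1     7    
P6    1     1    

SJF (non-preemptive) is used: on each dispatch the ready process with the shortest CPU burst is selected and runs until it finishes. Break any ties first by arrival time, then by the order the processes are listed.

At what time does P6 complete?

4

Schedule: | P3 0-3 | P6 3-4 | P0 4-8 | P4 8-10 | P2 10-17 | P5 17-24 | P1 24-31 |
Completion: P0=8  P1=31  P2=17  P3=3  P4=10  P5=24  P6=4
Turnaround (C−A): P0=8  P1=28  P2=17  P3=3  P4=2  P5=23  P6=3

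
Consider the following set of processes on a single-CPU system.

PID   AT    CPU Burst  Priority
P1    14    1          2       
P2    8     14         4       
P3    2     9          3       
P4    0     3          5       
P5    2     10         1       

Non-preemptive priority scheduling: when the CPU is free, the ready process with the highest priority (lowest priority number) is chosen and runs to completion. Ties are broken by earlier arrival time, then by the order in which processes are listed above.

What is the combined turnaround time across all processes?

72

Timeline: | P4 0-3 | P5 3-13 | P3 13-22 | P1 22-23 | P2 23-37 |
Completion: P1=23  P2=37  P3=22  P4=3  P5=13
Turnaround = completion − arrival: P1=9, P2=29, P3=20, P4=3, P5=11
Total turnaround = 9 + 29 + 20 + 3 + 11 = 72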